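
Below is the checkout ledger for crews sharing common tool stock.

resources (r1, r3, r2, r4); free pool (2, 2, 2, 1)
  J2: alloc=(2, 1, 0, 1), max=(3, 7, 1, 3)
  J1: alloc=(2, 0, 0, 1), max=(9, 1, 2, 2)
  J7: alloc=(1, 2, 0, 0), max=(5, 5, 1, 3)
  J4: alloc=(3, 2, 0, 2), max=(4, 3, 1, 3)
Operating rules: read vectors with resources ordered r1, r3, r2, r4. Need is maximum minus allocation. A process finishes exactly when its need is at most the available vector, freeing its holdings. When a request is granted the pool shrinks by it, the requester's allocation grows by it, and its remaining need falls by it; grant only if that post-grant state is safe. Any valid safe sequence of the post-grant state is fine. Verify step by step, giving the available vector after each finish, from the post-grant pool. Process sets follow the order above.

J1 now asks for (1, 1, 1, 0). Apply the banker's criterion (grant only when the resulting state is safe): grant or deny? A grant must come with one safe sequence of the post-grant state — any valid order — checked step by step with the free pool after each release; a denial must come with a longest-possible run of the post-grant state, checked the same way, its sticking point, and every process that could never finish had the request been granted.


DENY — the pretend-granted state is unsafe.
Key observation: after J4, J7 the pool peaks at (5, 5, 1, 3), and each blocked process is short somewhere: J2 on r3; J1 on r1.
Pretend the grant happened; the run J4, J7 goes as far as possible. Walking it through:
  pool = (1, 1, 1, 1)
  J4: need (1, 1, 1, 1) fits (1, 1, 1, 1); releases (3, 2, 0, 2), pool now (4, 3, 1, 3)
  J7: need (4, 3, 1, 3) fits (4, 3, 1, 3); releases (1, 2, 0, 0), pool now (5, 5, 1, 3)
  J2 still needs (1, 6, 1, 2) but only (5, 5, 1, 3) is free — short on r3
  J1 still needs (6, 0, 1, 1) but only (5, 5, 1, 3) is free — short on r1
Had the request been granted, J2 and J1 could never finish.


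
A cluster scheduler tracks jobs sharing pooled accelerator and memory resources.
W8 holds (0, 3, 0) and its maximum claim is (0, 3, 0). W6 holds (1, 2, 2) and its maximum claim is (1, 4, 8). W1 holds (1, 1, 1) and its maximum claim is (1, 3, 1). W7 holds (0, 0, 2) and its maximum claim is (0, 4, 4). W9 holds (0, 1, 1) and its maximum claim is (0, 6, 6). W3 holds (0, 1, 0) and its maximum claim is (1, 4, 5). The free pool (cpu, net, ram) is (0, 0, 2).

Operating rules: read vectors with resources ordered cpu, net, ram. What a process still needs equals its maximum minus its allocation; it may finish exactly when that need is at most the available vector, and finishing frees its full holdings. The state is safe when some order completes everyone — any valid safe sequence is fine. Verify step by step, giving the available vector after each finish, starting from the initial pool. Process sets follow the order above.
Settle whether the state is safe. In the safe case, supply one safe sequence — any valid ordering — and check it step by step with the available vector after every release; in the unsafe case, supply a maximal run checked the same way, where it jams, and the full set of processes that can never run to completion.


SAFE, for example via the order W8, W1, W7, W3, W9, W6.
Key observation: the order's first zero-slack moment is W7 ((0, 4, 2) needed, (1, 4, 3) free — a requested resource with nothing to spare).
Walking it through:
  pool = (0, 0, 2)
  W8 needs (0, 0, 0) <= (0, 0, 2) -> finishes; pool += (0, 3, 0) = (0, 3, 2)
  W1 needs (0, 2, 0) <= (0, 3, 2) -> finishes; pool += (1, 1, 1) = (1, 4, 3)
  W7 needs (0, 4, 2) <= (1, 4, 3) -> finishes; pool += (0, 0, 2) = (1, 4, 5)
  W3 needs (1, 3, 5) <= (1, 4, 5) -> finishes; pool += (0, 1, 0) = (1, 5, 5)
  W9 needs (0, 5, 5) <= (1, 5, 5) -> finishes; pool += (0, 1, 1) = (1, 6, 6)
  W6 needs (0, 2, 6) <= (1, 6, 6) -> finishes; pool += (1, 2, 2) = (2, 8, 8)


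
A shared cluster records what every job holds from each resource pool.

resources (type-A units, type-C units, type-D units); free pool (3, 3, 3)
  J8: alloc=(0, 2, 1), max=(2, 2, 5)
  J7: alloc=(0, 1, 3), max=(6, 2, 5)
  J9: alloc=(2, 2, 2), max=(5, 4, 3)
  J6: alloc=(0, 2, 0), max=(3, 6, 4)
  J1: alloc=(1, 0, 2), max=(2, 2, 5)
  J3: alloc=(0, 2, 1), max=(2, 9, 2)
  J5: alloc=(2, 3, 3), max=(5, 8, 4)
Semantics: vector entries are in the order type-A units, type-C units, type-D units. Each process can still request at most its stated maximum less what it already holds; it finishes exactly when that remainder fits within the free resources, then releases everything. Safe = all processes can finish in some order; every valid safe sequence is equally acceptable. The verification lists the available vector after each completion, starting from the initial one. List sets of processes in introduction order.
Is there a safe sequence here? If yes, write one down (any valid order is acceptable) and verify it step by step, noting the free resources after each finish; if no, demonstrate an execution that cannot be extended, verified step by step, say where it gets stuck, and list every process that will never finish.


SAFE — a valid safe sequence is J9, J1, J5, J3, J8, J6, J7.
Key observation: J9 marks the first exact bind of the order: its need (3, 2, 1) fits the free (3, 3, 3) with zero slack on a requested resource.
Check, step by step:
  pool = (3, 3, 3)
  run J9 (needs (3, 2, 1), free (3, 3, 3)); after release of (2, 2, 2) the pool is (5, 5, 5)
  run J1 (needs (1, 2, 3), free (5, 5, 5)); after release of (1, 0, 2) the pool is (6, 5, 7)
  run J5 (needs (3, 5, 1), free (6, 5, 7)); after release of (2, 3, 3) the pool is (8, 8, 10)
  run J3 (needs (2, 7, 1), free (8, 8, 10)); after release of (0, 2, 1) the pool is (8, 10, 11)
  run J8 (needs (2, 0, 4), free (8, 10, 11)); after release of (0, 2, 1) the pool is (8, 12, 12)
  run J6 (needs (3, 4, 4), free (8, 12, 12)); after release of (0, 2, 0) the pool is (8, 14, 12)
  run J7 (needs (6, 1, 2), free (8, 14, 12)); after release of (0, 1, 3) the pool is (8, 15, 15)


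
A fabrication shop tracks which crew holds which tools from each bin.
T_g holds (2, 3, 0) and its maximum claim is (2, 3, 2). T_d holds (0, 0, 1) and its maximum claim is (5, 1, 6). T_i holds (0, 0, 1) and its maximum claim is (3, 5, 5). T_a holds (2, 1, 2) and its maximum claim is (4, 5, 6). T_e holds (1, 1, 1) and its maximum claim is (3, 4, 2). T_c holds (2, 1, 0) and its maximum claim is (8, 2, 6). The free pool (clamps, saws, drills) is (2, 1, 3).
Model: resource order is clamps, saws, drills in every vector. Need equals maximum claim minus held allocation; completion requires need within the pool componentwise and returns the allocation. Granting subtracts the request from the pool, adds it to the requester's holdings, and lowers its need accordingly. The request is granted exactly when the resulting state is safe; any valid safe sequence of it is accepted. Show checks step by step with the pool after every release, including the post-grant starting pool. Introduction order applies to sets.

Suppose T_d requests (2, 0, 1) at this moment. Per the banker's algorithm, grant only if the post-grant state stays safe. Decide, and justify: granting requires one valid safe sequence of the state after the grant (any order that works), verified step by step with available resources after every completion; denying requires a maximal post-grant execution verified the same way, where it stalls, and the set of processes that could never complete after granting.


DENY — the pretend-granted state is unsafe.
Key observation: T_g, T_e can finish, but then (3, 5, 3) is all there is, and the blocked group's drills demands exceed it.
After a pretend grant, a maximal execution: T_g, T_e — then nothing else fits. Verifying each step:
  pool = (0, 1, 2)
  T_g: need (0, 0, 2) fits (0, 1, 2); releases (2, 3, 0), pool now (2, 4, 2)
  T_e: need (2, 3, 1) fits (2, 4, 2); releases (1, 1, 1), pool now (3, 5, 3)
  T_d still needs (3, 1, 4) but only (3, 5, 3) is free — short on drills
  T_i still needs (3, 5, 4) but only (3, 5, 3) is free — short on drills
  T_a still needs (2, 4, 4) but only (3, 5, 3) is free — short on drills
  T_c still needs (6, 1, 6) but only (3, 5, 3) is free — short on clamps and drills
Post-grant, the permanently blocked set is T_d, T_i, T_a and T_c.


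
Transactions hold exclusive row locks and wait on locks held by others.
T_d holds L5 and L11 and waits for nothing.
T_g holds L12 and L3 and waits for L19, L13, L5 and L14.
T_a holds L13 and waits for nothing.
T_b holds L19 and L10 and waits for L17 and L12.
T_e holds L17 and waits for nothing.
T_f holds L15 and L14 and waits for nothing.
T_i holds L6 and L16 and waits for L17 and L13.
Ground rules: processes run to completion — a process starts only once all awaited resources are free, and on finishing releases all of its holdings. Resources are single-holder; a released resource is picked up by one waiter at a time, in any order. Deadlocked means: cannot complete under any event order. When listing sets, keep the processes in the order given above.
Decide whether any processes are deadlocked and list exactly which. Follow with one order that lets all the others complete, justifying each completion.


Deadlocked set: T_g and T_b.
Key observation: the wait chain closes on itself along T_g -> T_b -> T_g; no other process is dragged down with it.
One completion order for the rest: T_a, T_f, T_e, T_d, T_i.
Walking it through:
  T_a waits on nothing -> runs at once and releases L13
  T_f waits on nothing -> runs at once and releases L15 and L14
  T_e waits on nothing -> runs at once and releases L17
  T_d waits on nothing -> runs at once and releases L5 and L11
  T_i: everything it awaited (L17 and L13) is free; runs, freeing L6 and L16


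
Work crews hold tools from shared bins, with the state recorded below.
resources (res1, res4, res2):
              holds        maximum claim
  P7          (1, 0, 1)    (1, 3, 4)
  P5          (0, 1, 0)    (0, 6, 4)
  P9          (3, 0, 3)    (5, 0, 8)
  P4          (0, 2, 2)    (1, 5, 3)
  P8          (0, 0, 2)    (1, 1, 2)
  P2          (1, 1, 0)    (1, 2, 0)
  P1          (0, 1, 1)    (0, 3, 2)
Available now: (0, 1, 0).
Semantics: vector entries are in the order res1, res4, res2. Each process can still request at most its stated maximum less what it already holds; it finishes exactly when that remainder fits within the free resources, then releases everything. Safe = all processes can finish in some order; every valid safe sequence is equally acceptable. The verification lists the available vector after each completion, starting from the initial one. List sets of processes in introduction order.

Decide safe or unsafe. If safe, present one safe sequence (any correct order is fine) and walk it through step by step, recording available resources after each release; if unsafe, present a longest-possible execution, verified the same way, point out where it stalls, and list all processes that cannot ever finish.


SAFE. One safe sequence: P2, P8, P1, P4, P7, P9, P5.
Key observation: reading the order forward, P2 is the first process whose need (0, 1, 0) meets the free pool (0, 1, 0) exactly on a resource it requests.
Check, step by step:
  pool = (0, 1, 0)
  P2: need (0, 1, 0) fits (0, 1, 0); releases (1, 1, 0), pool now (1, 2, 0)
  P8: need (1, 1, 0) fits (1, 2, 0); releases (0, 0, 2), pool now (1, 2, 2)
  P1: need (0, 2, 1) fits (1, 2, 2); releases (0, 1, 1), pool now (1, 3, 3)
  P4: need (1, 3, 1) fits (1, 3, 3); releases (0, 2, 2), pool now (1, 5, 5)
  P7: need (0, 3, 3) fits (1, 5, 5); releases (1, 0, 1), pool now (2, 5, 6)
  P9: need (2, 0, 5) fits (2, 5, 6); releases (3, 0, 3), pool now (5, 5, 9)
  P5: need (0, 5, 4) fits (5, 5, 9); releases (0, 1, 0), pool now (5, 6, 9)


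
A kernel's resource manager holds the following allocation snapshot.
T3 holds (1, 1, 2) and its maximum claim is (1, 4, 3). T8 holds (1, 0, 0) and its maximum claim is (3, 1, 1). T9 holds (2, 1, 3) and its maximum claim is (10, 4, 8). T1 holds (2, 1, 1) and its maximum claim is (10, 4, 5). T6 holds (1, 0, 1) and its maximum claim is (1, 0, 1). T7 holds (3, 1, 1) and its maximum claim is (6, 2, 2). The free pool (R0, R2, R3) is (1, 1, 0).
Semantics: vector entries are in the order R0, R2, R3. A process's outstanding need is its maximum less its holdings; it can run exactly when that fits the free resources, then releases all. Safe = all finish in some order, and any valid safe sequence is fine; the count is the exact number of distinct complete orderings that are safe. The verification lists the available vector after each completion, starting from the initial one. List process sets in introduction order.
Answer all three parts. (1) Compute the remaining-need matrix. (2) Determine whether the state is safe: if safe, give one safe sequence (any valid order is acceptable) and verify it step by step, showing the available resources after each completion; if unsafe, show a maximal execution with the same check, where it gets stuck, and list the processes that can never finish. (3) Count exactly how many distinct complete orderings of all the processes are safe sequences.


(1) Need matrix, components ordered R0, R2, R3:
  T3: (0, 3, 1)
  T8: (2, 1, 1)
  T9: (8, 3, 5)
  T1: (8, 3, 4)
  T6: (0, 0, 0)
  T7: (3, 1, 1)
(2) UNSAFE — no complete ordering exists.
Key observation: once T6, T8, T7 finish, the pool peaks at (6, 2, 2) — and every remaining process still needs more R2 than that.
A maximal execution: T6, T8, T7 — then nothing else fits. Check, step by step:
  pool = (1, 1, 0)
  run T6 (needs (0, 0, 0), free (1, 1, 0)); after release of (1, 0, 1) the pool is (2, 1, 1)
  run T8 (needs (2, 1, 1), free (2, 1, 1)); after release of (1, 0, 0) the pool is (3, 1, 1)
  run T7 (needs (3, 1, 1), free (3, 1, 1)); after release of (3, 1, 1) the pool is (6, 2, 2)
  blocked: T3 wants (0, 3, 1), pool (6, 2, 2) — not enough R2
  blocked: T9 wants (8, 3, 5), pool (6, 2, 2) — not enough R0, R2 and R3
  blocked: T1 wants (8, 3, 4), pool (6, 2, 2) — not enough R0, R2 and R3
Permanently blocked: T3, T9 and T1.
(3) The exact count: 0 of the possible complete orderings are safe sequences.


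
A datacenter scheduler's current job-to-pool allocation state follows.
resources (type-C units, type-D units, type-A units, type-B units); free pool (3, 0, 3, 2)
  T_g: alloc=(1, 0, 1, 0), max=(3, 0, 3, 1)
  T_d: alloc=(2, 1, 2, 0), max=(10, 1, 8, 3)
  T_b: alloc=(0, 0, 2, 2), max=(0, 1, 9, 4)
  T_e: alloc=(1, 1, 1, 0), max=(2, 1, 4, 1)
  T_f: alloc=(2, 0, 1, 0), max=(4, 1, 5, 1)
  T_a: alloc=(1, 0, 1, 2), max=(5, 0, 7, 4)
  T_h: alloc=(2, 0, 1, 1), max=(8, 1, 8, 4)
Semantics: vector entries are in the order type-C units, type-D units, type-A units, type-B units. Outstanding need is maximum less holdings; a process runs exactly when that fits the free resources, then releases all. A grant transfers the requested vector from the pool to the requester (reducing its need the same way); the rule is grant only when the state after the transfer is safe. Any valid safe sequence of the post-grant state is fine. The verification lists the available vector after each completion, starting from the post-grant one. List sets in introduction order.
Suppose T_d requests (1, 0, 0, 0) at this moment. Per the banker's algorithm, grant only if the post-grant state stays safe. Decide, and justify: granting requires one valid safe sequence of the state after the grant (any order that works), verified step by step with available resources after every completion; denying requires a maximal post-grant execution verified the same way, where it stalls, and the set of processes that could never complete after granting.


GRANT. The post-grant state is safe; one safe sequence: T_e, T_g, T_f, T_a, T_h, T_d, T_b.
Key observation: granting shrinks the pool to (2, 0, 3, 2), yet T_e still fits and the chain goes through.
Check on the post-grant state, step by step:
  pool = (2, 0, 3, 2)
  T_e: need (1, 0, 3, 1) fits (2, 0, 3, 2); releases (1, 1, 1, 0), pool now (3, 1, 4, 2)
  T_g: need (2, 0, 2, 1) fits (3, 1, 4, 2); releases (1, 0, 1, 0), pool now (4, 1, 5, 2)
  T_f: need (2, 1, 4, 1) fits (4, 1, 5, 2); releases (2, 0, 1, 0), pool now (6, 1, 6, 2)
  T_a: need (4, 0, 6, 2) fits (6, 1, 6, 2); releases (1, 0, 1, 2), pool now (7, 1, 7, 4)
  T_h: need (6, 1, 7, 3) fits (7, 1, 7, 4); releases (2, 0, 1, 1), pool now (9, 1, 8, 5)
  T_d: need (7, 0, 6, 3) fits (9, 1, 8, 5); releases (3, 1, 2, 0), pool now (12, 2, 10, 5)
  T_b: need (0, 1, 7, 2) fits (12, 2, 10, 5); releases (0, 0, 2, 2), pool now (12, 2, 12, 7)


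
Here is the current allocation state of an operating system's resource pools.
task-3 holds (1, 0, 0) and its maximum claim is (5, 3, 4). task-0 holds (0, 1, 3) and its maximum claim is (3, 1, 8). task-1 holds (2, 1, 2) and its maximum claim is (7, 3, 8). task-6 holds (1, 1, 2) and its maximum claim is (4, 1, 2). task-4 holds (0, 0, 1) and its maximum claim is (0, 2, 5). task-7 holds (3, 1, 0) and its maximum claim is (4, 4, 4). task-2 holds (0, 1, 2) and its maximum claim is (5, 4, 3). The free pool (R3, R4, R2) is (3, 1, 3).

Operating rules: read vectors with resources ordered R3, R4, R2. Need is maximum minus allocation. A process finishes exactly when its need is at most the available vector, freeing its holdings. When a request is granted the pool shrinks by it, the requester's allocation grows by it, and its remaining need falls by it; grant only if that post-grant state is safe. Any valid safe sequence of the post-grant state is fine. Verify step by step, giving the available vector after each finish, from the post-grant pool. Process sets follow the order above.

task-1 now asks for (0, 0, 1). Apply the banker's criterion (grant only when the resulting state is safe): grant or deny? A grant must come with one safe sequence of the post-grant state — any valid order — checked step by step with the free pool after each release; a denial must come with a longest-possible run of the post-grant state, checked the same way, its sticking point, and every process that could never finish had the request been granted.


GRANT. The post-grant state is safe; one safe sequence: task-6, task-4, task-0, task-3, task-7, task-1, task-2.
Key observation: the grant leaves (3, 1, 2) free — enough for task-6, whose release restarts the cascade.
Verifying the post-grant state step by step:
  pool = (3, 1, 2)
  run task-6 (needs (3, 0, 0), free (3, 1, 2)); after release of (1, 1, 2) the pool is (4, 2, 4)
  run task-4 (needs (0, 2, 4), free (4, 2, 4)); after release of (0, 0, 1) the pool is (4, 2, 5)
  run task-0 (needs (3, 0, 5), free (4, 2, 5)); after release of (0, 1, 3) the pool is (4, 3, 8)
  run task-3 (needs (4, 3, 4), free (4, 3, 8)); after release of (1, 0, 0) the pool is (5, 3, 8)
  run task-7 (needs (1, 3, 4), free (5, 3, 8)); after release of (3, 1, 0) the pool is (8, 4, 8)
  run task-1 (needs (5, 2, 5), free (8, 4, 8)); after release of (2, 1, 3) the pool is (10, 5, 11)
  run task-2 (needs (5, 3, 1), free (10, 5, 11)); after release of (0, 1, 2) the pool is (10, 6, 13)


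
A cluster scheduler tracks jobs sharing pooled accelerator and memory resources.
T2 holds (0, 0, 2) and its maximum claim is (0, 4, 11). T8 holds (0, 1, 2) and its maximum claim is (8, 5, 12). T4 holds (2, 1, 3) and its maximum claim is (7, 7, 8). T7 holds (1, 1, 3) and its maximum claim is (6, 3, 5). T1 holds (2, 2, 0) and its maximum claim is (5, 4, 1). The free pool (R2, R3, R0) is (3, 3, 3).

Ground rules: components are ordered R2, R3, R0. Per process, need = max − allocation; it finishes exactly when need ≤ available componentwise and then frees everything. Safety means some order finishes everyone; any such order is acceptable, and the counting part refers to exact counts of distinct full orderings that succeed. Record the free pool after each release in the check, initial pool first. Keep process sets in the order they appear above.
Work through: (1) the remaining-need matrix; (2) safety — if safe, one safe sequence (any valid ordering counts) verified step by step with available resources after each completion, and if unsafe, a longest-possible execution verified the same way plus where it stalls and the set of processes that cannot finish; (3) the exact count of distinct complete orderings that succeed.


(1) Outstanding need per process (order R2, R3, R0):
  T2: (0, 4, 9)
  T8: (8, 4, 10)
  T4: (5, 6, 5)
  T7: (5, 2, 2)
  T1: (3, 2, 1)
(2) The state is SAFE; one workable sequence: T1, T7, T4, T2, T8.
Key observation: the order's first zero-slack moment is T1 ((3, 2, 1) needed, (3, 3, 3) free — a requested resource with nothing to spare).
Verifying each step:
  pool = (3, 3, 3)
  T1: need (3, 2, 1) fits (3, 3, 3); releases (2, 2, 0), pool now (5, 5, 3)
  T7: need (5, 2, 2) fits (5, 5, 3); releases (1, 1, 3), pool now (6, 6, 6)
  T4: need (5, 6, 5) fits (6, 6, 6); releases (2, 1, 3), pool now (8, 7, 9)
  T2: need (0, 4, 9) fits (8, 7, 9); releases (0, 0, 2), pool now (8, 7, 11)
  T8: need (8, 4, 10) fits (8, 7, 11); releases (0, 1, 2), pool now (8, 8, 13)
(3) Exactly 1 of the possible complete orderings is a safe sequence.


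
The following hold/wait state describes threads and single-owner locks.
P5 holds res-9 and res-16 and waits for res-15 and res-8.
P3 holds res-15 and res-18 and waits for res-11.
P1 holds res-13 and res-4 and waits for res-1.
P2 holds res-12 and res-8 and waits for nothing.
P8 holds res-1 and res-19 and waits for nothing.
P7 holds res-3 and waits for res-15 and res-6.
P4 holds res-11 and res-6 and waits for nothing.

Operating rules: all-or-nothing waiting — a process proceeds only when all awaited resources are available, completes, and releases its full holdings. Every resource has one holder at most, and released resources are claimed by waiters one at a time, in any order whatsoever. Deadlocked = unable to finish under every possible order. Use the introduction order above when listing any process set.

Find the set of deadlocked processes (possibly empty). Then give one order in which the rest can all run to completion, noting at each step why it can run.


No process is deadlocked.
Key observation: all waits point, directly or indirectly, at processes that can finish, so nothing is permanently blocked.
One completion order for the rest: P8, P2, P4, P3, P5, P7, P1.
Walking it through:
  P8 waits on nothing -> runs at once and releases res-1 and res-19
  P2 waits on nothing -> runs at once and releases res-12 and res-8
  P4 waits on nothing -> runs at once and releases res-11 and res-6
  P3: everything it awaited (res-11) is free; runs, freeing res-15 and res-18
  P5: everything it awaited (res-15 and res-8) is free; runs, freeing res-9 and res-16
  P7: everything it awaited (res-15 and res-6) is free; runs, freeing res-3
  P1: everything it awaited (res-1) is free; runs, freeing res-13 and res-4


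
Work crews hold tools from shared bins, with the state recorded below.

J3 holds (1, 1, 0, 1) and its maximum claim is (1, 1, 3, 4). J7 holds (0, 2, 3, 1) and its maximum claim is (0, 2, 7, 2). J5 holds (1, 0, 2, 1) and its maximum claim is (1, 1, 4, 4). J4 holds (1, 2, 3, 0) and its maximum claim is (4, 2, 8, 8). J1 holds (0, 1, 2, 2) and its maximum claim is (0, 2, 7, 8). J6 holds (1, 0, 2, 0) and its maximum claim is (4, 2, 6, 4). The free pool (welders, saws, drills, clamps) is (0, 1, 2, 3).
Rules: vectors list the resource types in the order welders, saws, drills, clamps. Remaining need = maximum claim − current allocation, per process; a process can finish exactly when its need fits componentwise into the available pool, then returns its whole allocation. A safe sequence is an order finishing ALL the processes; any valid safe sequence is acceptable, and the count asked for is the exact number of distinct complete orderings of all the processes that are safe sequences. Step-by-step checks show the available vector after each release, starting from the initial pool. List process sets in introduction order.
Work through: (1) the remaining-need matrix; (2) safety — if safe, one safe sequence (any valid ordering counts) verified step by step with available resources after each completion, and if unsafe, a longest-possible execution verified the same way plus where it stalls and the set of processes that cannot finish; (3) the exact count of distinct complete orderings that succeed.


(1) Outstanding need per process (order welders, saws, drills, clamps):
  J3: (0, 0, 3, 3)
  J7: (0, 0, 4, 1)
  J5: (0, 1, 2, 3)
  J4: (3, 0, 5, 8)
  J1: (0, 1, 5, 6)
  J6: (3, 2, 4, 4)
(2) The state is UNSAFE.
Key observation: no order helps: past J5, J7, J3, J1, the free pool tops out at (2, 5, 9, 8), below what each blocked process needs in welders.
A maximal execution: J5, J7, J3, J1 — then nothing else fits. Walking it through:
  pool = (0, 1, 2, 3)
  J5: need (0, 1, 2, 3) fits (0, 1, 2, 3); releases (1, 0, 2, 1), pool now (1, 1, 4, 4)
  J7: need (0, 0, 4, 1) fits (1, 1, 4, 4); releases (0, 2, 3, 1), pool now (1, 3, 7, 5)
  J3: need (0, 0, 3, 3) fits (1, 3, 7, 5); releases (1, 1, 0, 1), pool now (2, 4, 7, 6)
  J1: need (0, 1, 5, 6) fits (2, 4, 7, 6); releases (0, 1, 2, 2), pool now (2, 5, 9, 8)
  J4 still needs (3, 0, 5, 8) but only (2, 5, 9, 8) is free — short on welders
  J6 still needs (3, 2, 4, 4) but only (2, 5, 9, 8) is free — short on welders
Processes that can never finish: J4 and J6.
(3) Precisely 0 of the possible complete orderings are safe sequences.


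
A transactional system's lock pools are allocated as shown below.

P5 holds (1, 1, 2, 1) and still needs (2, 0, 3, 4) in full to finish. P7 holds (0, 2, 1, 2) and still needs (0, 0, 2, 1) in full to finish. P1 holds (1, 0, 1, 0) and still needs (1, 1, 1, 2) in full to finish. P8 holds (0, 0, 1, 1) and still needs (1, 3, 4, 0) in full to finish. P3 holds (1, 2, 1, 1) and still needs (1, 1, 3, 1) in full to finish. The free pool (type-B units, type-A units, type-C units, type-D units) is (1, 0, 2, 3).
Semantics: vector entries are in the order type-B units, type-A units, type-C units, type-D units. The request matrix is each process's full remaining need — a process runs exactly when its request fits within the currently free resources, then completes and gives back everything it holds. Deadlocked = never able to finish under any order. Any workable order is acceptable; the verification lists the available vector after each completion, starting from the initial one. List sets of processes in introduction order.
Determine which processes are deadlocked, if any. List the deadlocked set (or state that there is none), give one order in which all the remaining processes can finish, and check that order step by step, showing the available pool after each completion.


The deadlocked set is empty.
Key observation: the pool covers P7 at once, and every later process fits after earlier releases.
A valid finishing order for the others: P7, P3, P5, P8, P1. Check, step by step:
  pool = (1, 0, 2, 3)
  P7: need (0, 0, 2, 1) fits (1, 0, 2, 3); releases (0, 2, 1, 2), pool now (1, 2, 3, 5)
  P3: need (1, 1, 3, 1) fits (1, 2, 3, 5); releases (1, 2, 1, 1), pool now (2, 4, 4, 6)
  P5: need (2, 0, 3, 4) fits (2, 4, 4, 6); releases (1, 1, 2, 1), pool now (3, 5, 6, 7)
  P8: need (1, 3, 4, 0) fits (3, 5, 6, 7); releases (0, 0, 1, 1), pool now (3, 5, 7, 8)
  P1: need (1, 1, 1, 2) fits (3, 5, 7, 8); releases (1, 0, 1, 0), pool now (4, 5, 8, 8)


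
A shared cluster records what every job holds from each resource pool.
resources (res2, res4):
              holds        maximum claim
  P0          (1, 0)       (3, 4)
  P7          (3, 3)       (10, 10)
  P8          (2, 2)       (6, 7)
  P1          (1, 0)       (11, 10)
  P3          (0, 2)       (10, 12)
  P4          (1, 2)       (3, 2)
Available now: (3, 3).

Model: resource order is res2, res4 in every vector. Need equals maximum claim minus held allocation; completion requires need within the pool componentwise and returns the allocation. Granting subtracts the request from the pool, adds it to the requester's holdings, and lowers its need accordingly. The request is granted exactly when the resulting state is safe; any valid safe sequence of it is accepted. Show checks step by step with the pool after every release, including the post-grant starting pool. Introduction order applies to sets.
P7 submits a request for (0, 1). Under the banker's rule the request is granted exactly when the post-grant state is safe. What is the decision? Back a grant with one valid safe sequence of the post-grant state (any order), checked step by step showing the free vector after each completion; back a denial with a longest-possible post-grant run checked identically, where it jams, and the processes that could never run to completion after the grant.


DENY: after the grant no complete ordering would exist.
Key observation: even finishing P4, P0 leaves just (5, 4) free — too little res4 for any of the remaining processes.
On the post-grant state, P4, P0 is a maximal run — nothing extends it. Walking it through:
  pool = (3, 2)
  P4: need (2, 0) fits (3, 2); releases (1, 2), pool now (4, 4)
  P0: need (2, 4) fits (4, 4); releases (1, 0), pool now (5, 4)
  P7 cannot run: need (7, 6) vs free (5, 4) (insufficient res2 and res4)
  P8 cannot run: need (4, 5) vs free (5, 4) (insufficient res4)
  P1 cannot run: need (10, 10) vs free (5, 4) (insufficient res2 and res4)
  P3 cannot run: need (10, 10) vs free (5, 4) (insufficient res2 and res4)
Processes that could never finish after the grant: P7, P8, P1 and P3.


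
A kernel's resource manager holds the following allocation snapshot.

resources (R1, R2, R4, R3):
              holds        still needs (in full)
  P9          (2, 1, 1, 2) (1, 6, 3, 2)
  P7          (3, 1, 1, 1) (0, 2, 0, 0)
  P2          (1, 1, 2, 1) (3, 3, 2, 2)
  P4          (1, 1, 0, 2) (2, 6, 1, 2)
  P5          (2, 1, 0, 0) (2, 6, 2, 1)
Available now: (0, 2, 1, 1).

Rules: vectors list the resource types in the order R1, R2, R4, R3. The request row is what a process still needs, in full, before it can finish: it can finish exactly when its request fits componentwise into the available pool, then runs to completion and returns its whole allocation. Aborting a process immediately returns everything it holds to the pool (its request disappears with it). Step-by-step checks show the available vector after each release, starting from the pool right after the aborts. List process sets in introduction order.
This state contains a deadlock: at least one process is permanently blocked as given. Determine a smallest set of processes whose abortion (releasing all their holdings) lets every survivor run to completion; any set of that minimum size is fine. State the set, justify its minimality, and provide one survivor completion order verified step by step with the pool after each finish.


The answer: abort P9 and P4.
Key observation: the deadlocked P5 becomes finishable only because P9 and P4 released (3, 2, 1, 4); it completes at step 3 below.
Why nothing smaller works — every single abort fails: P9 alone leaves P4 blocked (short on R2); P7 alone leaves P9 blocked (short on R2); P2 alone leaves P9 blocked (short on R2); P4 alone leaves P9 blocked (short on R2); P5 alone leaves P9 blocked (short on R2).
One survivor order: P7, P2, P5. Check, step by step (post-abort pool first):
  pool = (3, 4, 2, 5)
  P7: need (0, 2, 0, 0) fits (3, 4, 2, 5); releases (3, 1, 1, 1), pool now (6, 5, 3, 6)
  P2: need (3, 3, 2, 2) fits (6, 5, 3, 6); releases (1, 1, 2, 1), pool now (7, 6, 5, 7)
  P5: need (2, 6, 2, 1) fits (7, 6, 5, 7); releases (2, 1, 0, 0), pool now (9, 7, 5, 7)


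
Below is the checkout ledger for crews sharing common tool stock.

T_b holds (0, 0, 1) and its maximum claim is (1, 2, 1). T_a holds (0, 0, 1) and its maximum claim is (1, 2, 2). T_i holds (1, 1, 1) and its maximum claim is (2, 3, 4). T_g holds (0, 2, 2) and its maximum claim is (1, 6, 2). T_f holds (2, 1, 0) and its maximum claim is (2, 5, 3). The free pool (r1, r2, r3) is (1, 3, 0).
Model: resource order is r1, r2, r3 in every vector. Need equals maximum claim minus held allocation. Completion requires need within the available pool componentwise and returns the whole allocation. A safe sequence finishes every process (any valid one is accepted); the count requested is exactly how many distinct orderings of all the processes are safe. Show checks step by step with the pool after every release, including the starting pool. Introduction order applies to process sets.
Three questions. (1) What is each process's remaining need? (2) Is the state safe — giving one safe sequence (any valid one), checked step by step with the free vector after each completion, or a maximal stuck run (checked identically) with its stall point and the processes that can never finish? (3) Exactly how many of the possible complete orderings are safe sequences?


(1) Need matrix, components ordered r1, r2, r3:
  T_b: (1, 2, 0)
  T_a: (1, 2, 1)
  T_i: (1, 2, 3)
  T_g: (1, 4, 0)
  T_f: (0, 4, 3)
(2) The state is UNSAFE.
Key observation: after T_b, T_a the pool peaks at (1, 3, 2), and each blocked process is short somewhere: T_i on r3; T_g on r2; T_f on r2, r3.
Going as far as possible: T_b, T_a; after that, nothing fits. Check, step by step:
  pool = (1, 3, 0)
  T_b needs (1, 2, 0) <= (1, 3, 0) -> finishes; pool += (0, 0, 1) = (1, 3, 1)
  T_a needs (1, 2, 1) <= (1, 3, 1) -> finishes; pool += (0, 0, 1) = (1, 3, 2)
  T_i still needs (1, 2, 3) but only (1, 3, 2) is free — short on r3
  T_g still needs (1, 4, 0) but only (1, 3, 2) is free — short on r2
  T_f still needs (0, 4, 3) but only (1, 3, 2) is free — short on r2 and r3
Processes that can never finish: T_i, T_g and T_f.
(3) The exact count: 0 of the possible complete orderings are safe sequences.


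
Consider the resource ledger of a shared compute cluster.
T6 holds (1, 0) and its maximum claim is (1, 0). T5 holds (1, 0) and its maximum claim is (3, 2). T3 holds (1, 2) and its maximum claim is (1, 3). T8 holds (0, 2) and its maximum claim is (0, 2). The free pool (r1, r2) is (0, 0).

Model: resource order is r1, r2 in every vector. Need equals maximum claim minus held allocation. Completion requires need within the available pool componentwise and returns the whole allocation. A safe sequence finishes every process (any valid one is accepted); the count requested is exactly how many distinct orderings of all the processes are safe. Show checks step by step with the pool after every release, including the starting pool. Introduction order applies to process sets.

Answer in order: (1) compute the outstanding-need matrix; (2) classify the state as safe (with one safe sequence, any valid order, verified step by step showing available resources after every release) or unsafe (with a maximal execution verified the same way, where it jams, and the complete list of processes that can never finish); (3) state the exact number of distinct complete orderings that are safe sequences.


(1) Outstanding need per process (order r1, r2):
  T6: (0, 0)
  T5: (2, 2)
  T3: (0, 1)
  T8: (0, 0)
(2) SAFE. One safe sequence: T8, T6, T3, T5.
Key observation: T5 is the earliest step where a requested resource binds exactly: need (2, 2), pool (2, 4) at its turn.
Verifying each step:
  pool = (0, 0)
  T8 needs (0, 0) <= (0, 0) -> finishes; pool += (0, 2) = (0, 2)
  T6 needs (0, 0) <= (0, 2) -> finishes; pool += (1, 0) = (1, 2)
  T3 needs (0, 1) <= (1, 2) -> finishes; pool += (1, 2) = (2, 4)
  T5 needs (2, 2) <= (2, 4) -> finishes; pool += (1, 0) = (3, 4)
(3) The exact count: 3 of the possible complete orderings are safe sequences.


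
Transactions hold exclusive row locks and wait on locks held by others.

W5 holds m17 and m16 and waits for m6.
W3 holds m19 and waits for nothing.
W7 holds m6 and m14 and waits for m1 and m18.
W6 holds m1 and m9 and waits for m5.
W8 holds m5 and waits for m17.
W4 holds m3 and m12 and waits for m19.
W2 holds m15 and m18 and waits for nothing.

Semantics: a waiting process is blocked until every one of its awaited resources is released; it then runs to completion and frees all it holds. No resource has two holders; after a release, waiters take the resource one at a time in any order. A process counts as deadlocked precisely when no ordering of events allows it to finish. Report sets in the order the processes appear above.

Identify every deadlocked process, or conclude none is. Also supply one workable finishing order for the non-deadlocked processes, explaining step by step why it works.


The deadlocked set is W5, W7, W6 and W8.
Key observation: W5 -> W7 -> W6 -> W8 -> W5 is a circular wait — nothing in it can go first; no other process is dragged down with it.
A valid finishing order for the others: W3, W2, W4.
Walking it through:
  W3: no waits; runs immediately, freeing m19
  W2: no waits; runs immediately, freeing m15 and m18
  W4 waits on m19 — all released -> runs and releases m3 and m12


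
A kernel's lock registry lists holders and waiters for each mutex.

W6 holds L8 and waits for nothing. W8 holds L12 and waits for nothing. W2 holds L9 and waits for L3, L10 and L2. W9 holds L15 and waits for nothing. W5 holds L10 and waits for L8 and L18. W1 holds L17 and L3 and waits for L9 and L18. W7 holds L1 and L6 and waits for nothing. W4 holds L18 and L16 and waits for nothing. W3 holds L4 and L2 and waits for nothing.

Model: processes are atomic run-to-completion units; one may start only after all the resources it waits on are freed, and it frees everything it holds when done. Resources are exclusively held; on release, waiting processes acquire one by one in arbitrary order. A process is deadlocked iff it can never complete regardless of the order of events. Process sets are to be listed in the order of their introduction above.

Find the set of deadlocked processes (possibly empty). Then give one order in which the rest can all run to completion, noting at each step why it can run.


The deadlocked set is W2 and W1.
Key observation: the waits loop around W2 -> W1 -> W2 with no way out; no other process is dragged down with it.
A valid finishing order for the others: W6, W8, W4, W9, W3, W5, W7.
Step-by-step check:
  W6 waits on nothing -> runs at once and releases L8
  W8 waits on nothing -> runs at once and releases L12
  W4 waits on nothing -> runs at once and releases L18 and L16
  W9 waits on nothing -> runs at once and releases L15
  W3 waits on nothing -> runs at once and releases L4 and L2
  run W5 (all its waits — L8 and L18 — are resolved); releases L10
  W7 waits on nothing -> runs at once and releases L1 and L6


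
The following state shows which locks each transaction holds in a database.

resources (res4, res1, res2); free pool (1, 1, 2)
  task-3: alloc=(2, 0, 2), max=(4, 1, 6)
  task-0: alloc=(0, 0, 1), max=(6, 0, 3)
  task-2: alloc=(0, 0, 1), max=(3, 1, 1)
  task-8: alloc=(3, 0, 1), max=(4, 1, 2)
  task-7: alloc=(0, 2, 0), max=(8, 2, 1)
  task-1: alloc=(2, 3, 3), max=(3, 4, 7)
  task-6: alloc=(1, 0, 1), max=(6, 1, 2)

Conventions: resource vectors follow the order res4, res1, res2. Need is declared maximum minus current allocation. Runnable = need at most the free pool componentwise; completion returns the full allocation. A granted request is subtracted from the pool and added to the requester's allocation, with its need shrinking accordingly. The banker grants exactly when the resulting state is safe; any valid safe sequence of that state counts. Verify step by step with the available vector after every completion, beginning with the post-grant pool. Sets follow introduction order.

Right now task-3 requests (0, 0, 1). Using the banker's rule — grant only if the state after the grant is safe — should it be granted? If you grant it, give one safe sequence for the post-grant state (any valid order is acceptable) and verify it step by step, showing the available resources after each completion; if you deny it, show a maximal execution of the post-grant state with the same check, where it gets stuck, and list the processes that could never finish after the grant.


GRANT: granting preserves safety; a valid post-grant sequence is task-8, task-2, task-3, task-6, task-1, task-0, task-7.
Key observation: post-grant, (1, 1, 1) remains, and an order beginning with task-8 completes everyone.
Check on the post-grant state, step by step:
  pool = (1, 1, 1)
  task-8: need (1, 1, 1) fits (1, 1, 1); releases (3, 0, 1), pool now (4, 1, 2)
  task-2: need (3, 1, 0) fits (4, 1, 2); releases (0, 0, 1), pool now (4, 1, 3)
  task-3: need (2, 1, 3) fits (4, 1, 3); releases (2, 0, 3), pool now (6, 1, 6)
  task-6: need (5, 1, 1) fits (6, 1, 6); releases (1, 0, 1), pool now (7, 1, 7)
  task-1: need (1, 1, 4) fits (7, 1, 7); releases (2, 3, 3), pool now (9, 4, 10)
  task-0: need (6, 0, 2) fits (9, 4, 10); releases (0, 0, 1), pool now (9, 4, 11)
  task-7: need (8, 0, 1) fits (9, 4, 11); releases (0, 2, 0), pool now (9, 6, 11)
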